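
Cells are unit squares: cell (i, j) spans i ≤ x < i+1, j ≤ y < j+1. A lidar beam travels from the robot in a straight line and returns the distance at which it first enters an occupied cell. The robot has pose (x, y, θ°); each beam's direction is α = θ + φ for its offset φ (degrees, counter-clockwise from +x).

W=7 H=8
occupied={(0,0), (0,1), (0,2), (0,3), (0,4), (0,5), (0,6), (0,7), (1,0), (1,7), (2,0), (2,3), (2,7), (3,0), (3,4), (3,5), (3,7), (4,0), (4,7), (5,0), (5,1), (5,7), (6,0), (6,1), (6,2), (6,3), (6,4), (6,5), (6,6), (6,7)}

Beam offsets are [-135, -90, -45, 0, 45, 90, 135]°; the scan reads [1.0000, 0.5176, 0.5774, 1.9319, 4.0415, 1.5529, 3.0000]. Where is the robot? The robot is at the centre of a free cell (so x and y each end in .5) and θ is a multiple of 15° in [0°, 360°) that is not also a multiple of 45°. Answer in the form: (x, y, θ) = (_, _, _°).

Enumerate (i+0.5, j+0.5, θ) over the 26 free cells and 16 admissible headings. For each, cast all 7 beams and compare to the given ranges.
  (2.5, 2.5, 255°): beam 1 = 0.5774 ≠ 1.0000 ✗
  (5.5, 5.5, 300°): beam 1 = 1.5529 ≠ 1.0000 ✗
  (5.5, 2.5, 120°): beam 1 = 0.5176 ≠ 1.0000 ✗
  …
  (2.5, 1.5, 345°): r_1=1.0000, r_2=0.5176, r_3=0.5774, r_4=1.9319, r_5=4.0415, r_6=1.5529, r_7=3.0000 — all match ✓
No second candidate reproduces the full scan.

(x, y, θ) = (2.5, 1.5, 345°)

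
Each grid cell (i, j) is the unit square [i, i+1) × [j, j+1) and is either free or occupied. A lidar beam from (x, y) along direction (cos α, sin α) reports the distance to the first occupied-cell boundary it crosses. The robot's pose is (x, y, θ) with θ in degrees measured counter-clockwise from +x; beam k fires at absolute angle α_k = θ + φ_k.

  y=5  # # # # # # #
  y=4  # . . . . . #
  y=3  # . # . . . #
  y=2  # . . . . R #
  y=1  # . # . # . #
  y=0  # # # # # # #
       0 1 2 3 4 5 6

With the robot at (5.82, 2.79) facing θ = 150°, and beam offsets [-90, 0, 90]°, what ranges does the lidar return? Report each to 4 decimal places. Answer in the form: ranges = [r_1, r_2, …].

beam 1: φ=-90°, α=60°
  direction (0.5000, 0.8660); cell (5,2); t to first gridline: x 0.3600, y 0.2425 (then +2.0000 / +1.1547)
    (5,3) via y @ 0.2425
    (6,3) via x @ 0.3600  # hit
  → r_1 = 0.3600
beam 2: φ=0°, α=150°
  direction (-0.8660, 0.5000); cell (5,2); t to first gridline: x 0.9469, y 0.4200 (then +1.1547 / +2.0000)
    (5,3) via y @ 0.4200
    (4,3) via x @ 0.9469
    (3,3) via x @ 2.1016
    (3,4) via y @ 2.4200
    (2,4) via x @ 3.2563
    (1,4) via x @ 4.4110
    (1,5) via y @ 4.4200  # hit
  → r_2 = 4.4200
beam 3: φ=90°, α=240°
  direction (-0.5000, -0.8660); cell (5,2); t to first gridline: x 1.6400, y 0.9122 (then +2.0000 / +1.1547)
    (5,1) via y @ 0.9122
    (4,1) via x @ 1.6400  # hit
  → r_3 = 1.6400

ranges = [0.3600, 4.4200, 1.6400]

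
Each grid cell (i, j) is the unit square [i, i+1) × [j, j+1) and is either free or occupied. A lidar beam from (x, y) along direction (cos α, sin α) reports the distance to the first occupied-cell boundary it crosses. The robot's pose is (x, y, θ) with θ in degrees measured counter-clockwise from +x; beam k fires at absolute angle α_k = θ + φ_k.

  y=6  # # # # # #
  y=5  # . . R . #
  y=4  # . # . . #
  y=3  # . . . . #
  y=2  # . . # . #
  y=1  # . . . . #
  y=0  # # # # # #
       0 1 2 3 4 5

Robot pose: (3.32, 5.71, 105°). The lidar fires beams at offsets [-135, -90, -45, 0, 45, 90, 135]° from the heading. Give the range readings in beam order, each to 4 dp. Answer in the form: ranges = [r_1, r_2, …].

beam 1: φ=-135°, α=330°
  direction (0.8660, -0.5000); cell (3,5); t to first gridline: x 0.7852, y 1.4200 (then +1.1547 / +2.0000)
    (4,5) via x @ 0.7852
    (4,4) via y @ 1.4200
    (5,4) via x @ 1.9399  # hit
  → r_1 = 1.9399
beam 2: φ=-90°, α=15°
  direction (0.9659, 0.2588); cell (3,5); t to first gridline: x 0.7040, y 1.1205 (then +1.0353 / +3.8637)
    (4,5) via x @ 0.7040
    (4,6) via y @ 1.1205  # hit
  → r_2 = 1.1205
beam 3: φ=-45°, α=60°
  direction (0.5000, 0.8660); cell (3,5); t to first gridline: x 1.3600, y 0.3349 (then +2.0000 / +1.1547)
    (3,6) via y @ 0.3349  # hit
  → r_3 = 0.3349
beam 4: φ=0°, α=105°
  direction (-0.2588, 0.9659); cell (3,5); t to first gridline: x 1.2364, y 0.3002 (then +3.8637 / +1.0353)
    (3,6) via y @ 0.3002  # hit
  → r_4 = 0.3002
beam 5: φ=45°, α=150°
  direction (-0.8660, 0.5000); cell (3,5); t to first gridline: x 0.3695, y 0.5800 (then +1.1547 / +2.0000)
    (2,5) via x @ 0.3695
    (2,6) via y @ 0.5800  # hit
  → r_5 = 0.5800
beam 6: φ=90°, α=195°
  direction (-0.9659, -0.2588); cell (3,5); t to first gridline: x 0.3313, y 2.7432 (then +1.0353 / +3.8637)
    (2,5) via x @ 0.3313
    (1,5) via x @ 1.3666
    (0,5) via x @ 2.4018  # hit
  → r_6 = 2.4018
beam 7: φ=135°, α=240°
  direction (-0.5000, -0.8660); cell (3,5); t to first gridline: x 0.6400, y 0.8198 (then +2.0000 / +1.1547)
    (2,5) via x @ 0.6400
    (2,4) via y @ 0.8198  # hit
  → r_7 = 0.8198

ranges = [1.9399, 1.1205, 0.3349, 0.3002, 0.5800, 2.4018, 0.8198]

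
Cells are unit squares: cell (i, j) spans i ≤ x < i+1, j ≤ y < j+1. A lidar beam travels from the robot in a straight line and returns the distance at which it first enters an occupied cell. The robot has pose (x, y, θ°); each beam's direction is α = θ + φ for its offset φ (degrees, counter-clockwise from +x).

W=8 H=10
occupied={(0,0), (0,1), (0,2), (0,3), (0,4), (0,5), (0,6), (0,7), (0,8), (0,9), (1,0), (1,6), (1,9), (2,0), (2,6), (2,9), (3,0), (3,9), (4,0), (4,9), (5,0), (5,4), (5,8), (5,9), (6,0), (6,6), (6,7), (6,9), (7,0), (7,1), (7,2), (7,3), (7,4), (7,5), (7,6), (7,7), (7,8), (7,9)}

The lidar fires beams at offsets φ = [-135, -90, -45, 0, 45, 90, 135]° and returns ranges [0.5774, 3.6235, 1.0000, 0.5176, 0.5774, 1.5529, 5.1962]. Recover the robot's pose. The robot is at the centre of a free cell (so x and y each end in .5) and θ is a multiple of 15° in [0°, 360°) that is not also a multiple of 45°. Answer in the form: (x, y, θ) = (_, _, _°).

(x, y, θ) = (6.5, 4.5, 345°)

Candidates: 42 free-cell centres × 16 headings = 672 poses. Raycast each; keep the one whose scan matches to 4 dp.
  (6.5, 8.5, 120°): beam 1 = 0.5176 ≠ 0.5774 ✗
  (5.5, 5.5, 60°): beam 1 = 0.5176 ≠ 0.5774 ✗
  (6.5, 8.5, 285°): beam 2 = 0.5176 ≠ 3.6235 ✗
  (3.5, 7.5, 285°): beam 1 = 2.8868 ≠ 0.5774 ✗
  …
  (6.5, 4.5, 345°): r_1=0.5774, r_2=3.6235, r_3=1.0000, r_4=0.5176, r_5=0.5774, r_6=1.5529, r_7=5.1962 — all match ✓
No second candidate reproduces the full scan.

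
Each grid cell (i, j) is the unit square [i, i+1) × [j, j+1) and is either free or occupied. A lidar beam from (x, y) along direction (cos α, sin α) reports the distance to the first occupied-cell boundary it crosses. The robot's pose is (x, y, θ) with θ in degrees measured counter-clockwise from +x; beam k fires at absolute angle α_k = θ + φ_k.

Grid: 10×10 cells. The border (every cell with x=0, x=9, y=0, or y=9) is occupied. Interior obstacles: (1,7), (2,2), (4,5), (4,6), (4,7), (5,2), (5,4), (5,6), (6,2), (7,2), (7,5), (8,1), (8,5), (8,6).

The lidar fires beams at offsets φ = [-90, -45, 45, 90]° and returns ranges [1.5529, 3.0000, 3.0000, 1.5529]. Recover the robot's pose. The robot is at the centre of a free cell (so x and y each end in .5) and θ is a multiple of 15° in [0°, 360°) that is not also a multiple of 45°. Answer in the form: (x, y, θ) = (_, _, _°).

Candidates: 50 free-cell centres × 16 headings = 800 poses. Raycast each; keep the one whose scan matches to 4 dp.
  (6.5, 3.5, 285°): beam 1 = 3.6235 ≠ 1.5529 ✗
  (2.5, 8.5, 240°): beam 1 = 1.0000 ≠ 1.5529 ✗
  (2.5, 7.5, 120°): beam 1 = 3.0000 ≠ 1.5529 ✗
  (4.5, 4.5, 240°): beam 1 = 4.0415 ≠ 1.5529 ✗
  …
  (7.5, 7.5, 195°): r_1=1.5529, r_2=3.0000, r_3=3.0000, r_4=1.5529 — all match ✓
Unique over the lattice → pose = (7.5, 7.5, 195°).

(x, y, θ) = (7.5, 7.5, 195°)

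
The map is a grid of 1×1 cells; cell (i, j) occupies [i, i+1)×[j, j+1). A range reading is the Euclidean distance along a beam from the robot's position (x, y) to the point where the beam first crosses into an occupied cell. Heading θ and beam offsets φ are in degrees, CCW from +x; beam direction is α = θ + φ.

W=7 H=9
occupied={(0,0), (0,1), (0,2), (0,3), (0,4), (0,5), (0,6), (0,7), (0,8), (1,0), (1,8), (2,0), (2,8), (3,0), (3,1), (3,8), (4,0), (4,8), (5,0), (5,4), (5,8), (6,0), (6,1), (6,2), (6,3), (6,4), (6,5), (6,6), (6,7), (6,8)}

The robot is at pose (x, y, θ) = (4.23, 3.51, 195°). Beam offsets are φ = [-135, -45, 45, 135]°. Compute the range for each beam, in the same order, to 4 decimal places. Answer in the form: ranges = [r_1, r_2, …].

ranges = [1.5400, 3.7297, 1.7436, 2.0438]

beam 1: φ=-135°, α=60°
  direction (0.5000, 0.8660); cell (4,3); t to first gridline: x 1.5400, y 0.5658 (then +2.0000 / +1.1547)
    (4,4) via y @ 0.5658
    (5,4) via x @ 1.5400  # hit
  → r_1 = 1.5400
beam 2: φ=-45°, α=150°
  direction (-0.8660, 0.5000); cell (4,3); t to first gridline: x 0.2656, y 0.9800 (then +1.1547 / +2.0000)
    (3,3) via x @ 0.2656
    (3,4) via y @ 0.9800
    (2,4) via x @ 1.4203
    (1,4) via x @ 2.5750
    (1,5) via y @ 2.9800
    (0,5) via x @ 3.7297  # hit
  → r_2 = 3.7297
beam 3: φ=45°, α=240°
  direction (-0.5000, -0.8660); cell (4,3); t to first gridline: x 0.4600, y 0.5889 (then +2.0000 / +1.1547)
    (3,3) via x @ 0.4600
    (3,2) via y @ 0.5889
    (3,1) via y @ 1.7436  # hit
  → r_3 = 1.7436
beam 4: φ=135°, α=330°
  direction (0.8660, -0.5000); cell (4,3); t to first gridline: x 0.8891, y 1.0200 (then +1.1547 / +2.0000)
    (5,3) via x @ 0.8891
    (5,2) via y @ 1.0200
    (6,2) via x @ 2.0438  # hit
  → r_4 = 2.0438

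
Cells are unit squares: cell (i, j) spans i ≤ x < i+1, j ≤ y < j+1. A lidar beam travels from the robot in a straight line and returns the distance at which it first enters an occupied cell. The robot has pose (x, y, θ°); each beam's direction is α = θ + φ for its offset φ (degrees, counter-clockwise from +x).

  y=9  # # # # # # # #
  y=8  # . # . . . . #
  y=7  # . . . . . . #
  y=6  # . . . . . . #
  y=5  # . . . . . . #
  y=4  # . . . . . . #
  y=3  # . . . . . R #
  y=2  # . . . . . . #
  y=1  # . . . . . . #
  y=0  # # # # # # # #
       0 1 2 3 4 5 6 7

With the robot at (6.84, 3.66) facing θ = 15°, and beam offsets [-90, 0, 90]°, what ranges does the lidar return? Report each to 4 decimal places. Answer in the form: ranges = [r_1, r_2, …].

ranges = [0.6182, 0.1656, 5.5284]

beam 1: φ=-90°, α=285°
  cosα=0.2588 sinα=-0.9659 | (6,3) | tMaxX 0.6182 tMaxY 0.6833 | tΔX 3.8637 tΔY 1.0353
    t=0.6182 [x] (7,3) — stop
  → r_1 = 0.6182
beam 2: φ=0°, α=15°
  cosα=0.9659 sinα=0.2588 | (6,3) | tMaxX 0.1656 tMaxY 1.3137 | tΔX 1.0353 tΔY 3.8637
    t=0.1656 [x] (7,3) — stop
  → r_2 = 0.1656
beam 3: φ=90°, α=105°
  cosα=-0.2588 sinα=0.9659 | (6,3) | tMaxX 3.2455 tMaxY 0.3520 | tΔX 3.8637 tΔY 1.0353
    t=0.3520 [y] (6,4)
    t=1.3873 [y] (6,5)
    t=2.4225 [y] (6,6)
    t=3.2455 [x] (5,6)
    t=3.4578 [y] (5,7)
    t=4.4931 [y] (5,8)
    t=5.5284 [y] (5,9) — stop
  → r_3 = 5.5284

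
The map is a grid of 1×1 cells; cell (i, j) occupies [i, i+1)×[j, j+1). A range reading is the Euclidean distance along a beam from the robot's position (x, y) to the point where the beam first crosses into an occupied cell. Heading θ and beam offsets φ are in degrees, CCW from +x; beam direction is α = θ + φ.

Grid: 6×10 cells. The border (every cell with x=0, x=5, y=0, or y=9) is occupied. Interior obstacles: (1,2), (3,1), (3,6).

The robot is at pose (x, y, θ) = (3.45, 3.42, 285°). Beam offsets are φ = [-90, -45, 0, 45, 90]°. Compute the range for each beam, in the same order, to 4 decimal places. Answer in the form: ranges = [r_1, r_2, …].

ranges = [1.6228, 2.7944, 1.4701, 1.7898, 1.6047]

beam 1: φ=-90°, α=195°
  d=(-0.9659,-0.2588)  start (3,3)  tX=0.4659 tY=1.6228  stride 1/|dx|=1.0353 1/|dy|=3.8637
    cross x-line → (2,3), t=0.4659
    cross x-line → (1,3), t=1.5012
    cross y-line → (1,2), t=1.6228 (wall)
  → r_1 = 1.6228
beam 2: φ=-45°, α=240°
  d=(-0.5000,-0.8660)  start (3,3)  tX=0.9000 tY=0.4850  stride 1/|dx|=2.0000 1/|dy|=1.1547
    cross y-line → (3,2), t=0.4850
    cross x-line → (2,2), t=0.9000
    cross y-line → (2,1), t=1.6397
    cross y-line → (2,0), t=2.7944 (wall)
  → r_2 = 2.7944
beam 3: φ=0°, α=285°
  d=(0.2588,-0.9659)  start (3,3)  tX=2.1250 tY=0.4348  stride 1/|dx|=3.8637 1/|dy|=1.0353
    cross y-line → (3,2), t=0.4348
    cross y-line → (3,1), t=1.4701 (wall)
  → r_3 = 1.4701
beam 4: φ=45°, α=330°
  d=(0.8660,-0.5000)  start (3,3)  tX=0.6351 tY=0.8400  stride 1/|dx|=1.1547 1/|dy|=2.0000
    cross x-line → (4,3), t=0.6351
    cross y-line → (4,2), t=0.8400
    cross x-line → (5,2), t=1.7898 (wall)
  → r_4 = 1.7898
beam 5: φ=90°, α=15°
  d=(0.9659,0.2588)  start (3,3)  tX=0.5694 tY=2.2409  stride 1/|dx|=1.0353 1/|dy|=3.8637
    cross x-line → (4,3), t=0.5694
    cross x-line → (5,3), t=1.6047 (wall)
  → r_5 = 1.6047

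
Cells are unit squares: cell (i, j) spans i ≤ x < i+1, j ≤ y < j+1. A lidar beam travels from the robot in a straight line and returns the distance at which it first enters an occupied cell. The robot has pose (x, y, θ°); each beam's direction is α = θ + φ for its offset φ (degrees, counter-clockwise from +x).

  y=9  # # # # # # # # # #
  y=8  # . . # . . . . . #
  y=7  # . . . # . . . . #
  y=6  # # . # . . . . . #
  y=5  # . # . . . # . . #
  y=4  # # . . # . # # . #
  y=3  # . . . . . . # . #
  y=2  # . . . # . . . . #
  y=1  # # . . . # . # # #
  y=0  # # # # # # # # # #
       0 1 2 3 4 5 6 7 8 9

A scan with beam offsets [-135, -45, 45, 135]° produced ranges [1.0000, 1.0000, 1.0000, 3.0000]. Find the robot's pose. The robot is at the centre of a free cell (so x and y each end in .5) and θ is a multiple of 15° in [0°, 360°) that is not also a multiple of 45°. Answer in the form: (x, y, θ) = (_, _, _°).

Enumerate (i+0.5, j+0.5, θ) over the 48 free cells and 16 admissible headings. For each, cast all 4 beams and compare to the given ranges.
  (2.5, 4.5, 120°): beam 1 = 1.5529 ≠ 1.0000 ✗
  (3.5, 4.5, 30°): beam 1 = 3.6235 ≠ 1.0000 ✗
  (5.5, 2.5, 195°): beam 1 = 1.7321 ≠ 1.0000 ✗
  (4.5, 1.5, 150°): beam 1 = 0.5176 ≠ 1.0000 ✗
  …
  (5.5, 3.5, 195°): r_1=1.0000, r_2=1.0000, r_3=1.0000, r_4=3.0000 — all match ✓
No second candidate reproduces the full scan.

(x, y, θ) = (5.5, 3.5, 195°)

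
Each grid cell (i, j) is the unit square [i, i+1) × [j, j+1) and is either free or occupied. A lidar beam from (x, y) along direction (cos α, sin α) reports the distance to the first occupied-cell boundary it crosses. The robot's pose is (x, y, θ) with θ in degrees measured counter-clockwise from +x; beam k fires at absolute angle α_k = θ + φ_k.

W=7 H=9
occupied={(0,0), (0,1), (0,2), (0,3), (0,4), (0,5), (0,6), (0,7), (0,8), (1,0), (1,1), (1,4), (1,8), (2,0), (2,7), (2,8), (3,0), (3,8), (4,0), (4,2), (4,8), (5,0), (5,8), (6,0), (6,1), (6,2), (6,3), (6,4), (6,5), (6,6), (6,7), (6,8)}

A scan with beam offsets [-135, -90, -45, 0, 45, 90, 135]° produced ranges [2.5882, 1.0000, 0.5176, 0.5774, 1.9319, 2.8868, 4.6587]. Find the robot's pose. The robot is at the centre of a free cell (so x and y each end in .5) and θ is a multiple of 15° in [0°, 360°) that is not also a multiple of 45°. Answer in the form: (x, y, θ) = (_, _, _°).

(x, y, θ) = (5.5, 5.5, 30°)

Candidates: 31 free-cell centres × 16 headings = 496 poses. Raycast each; keep the one whose scan matches to 4 dp.
  (1.5, 7.5, 105°): beam 1 = 0.5774 ≠ 2.5882 ✗
  (3.5, 5.5, 60°): beam 2 = 2.8868 ≠ 1.0000 ✗
  (3.5, 4.5, 195°): beam 1 = 4.0415 ≠ 2.5882 ✗
  …
  (5.5, 5.5, 30°): r_1=2.5882, r_2=1.0000, r_3=0.5176, r_4=0.5774, r_5=1.9319, r_6=2.8868, r_7=4.6587 — all match ✓
Only this pose fits every beam.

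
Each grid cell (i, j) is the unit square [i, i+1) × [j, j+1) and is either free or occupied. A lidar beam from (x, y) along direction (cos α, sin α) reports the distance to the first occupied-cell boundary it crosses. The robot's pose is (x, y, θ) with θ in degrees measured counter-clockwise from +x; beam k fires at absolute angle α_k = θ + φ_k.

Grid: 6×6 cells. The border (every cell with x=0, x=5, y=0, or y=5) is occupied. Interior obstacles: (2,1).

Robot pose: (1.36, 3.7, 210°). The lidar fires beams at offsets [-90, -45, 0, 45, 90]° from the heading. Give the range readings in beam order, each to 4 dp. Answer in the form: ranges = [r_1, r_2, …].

ranges = [0.7200, 0.3727, 0.4157, 1.3909, 1.9630]

beam 1: φ=-90°, α=120°
  cosα=-0.5000 sinα=0.8660 | (1,3) | tMaxX 0.7200 tMaxY 0.3464 | tΔX 2.0000 tΔY 1.1547
    t=0.3464 [y] (1,4)
    t=0.7200 [x] (0,4) — stop
  → r_1 = 0.7200
beam 2: φ=-45°, α=165°
  cosα=-0.9659 sinα=0.2588 | (1,3) | tMaxX 0.3727 tMaxY 1.1591 | tΔX 1.0353 tΔY 3.8637
    t=0.3727 [x] (0,3) — stop
  → r_2 = 0.3727
beam 3: φ=0°, α=210°
  cosα=-0.8660 sinα=-0.5000 | (1,3) | tMaxX 0.4157 tMaxY 1.4000 | tΔX 1.1547 tΔY 2.0000
    t=0.4157 [x] (0,3) — stop
  → r_3 = 0.4157
beam 4: φ=45°, α=255°
  cosα=-0.2588 sinα=-0.9659 | (1,3) | tMaxX 1.3909 tMaxY 0.7247 | tΔX 3.8637 tΔY 1.0353
    t=0.7247 [y] (1,2)
    t=1.3909 [x] (0,2) — stop
  → r_4 = 1.3909
beam 5: φ=90°, α=300°
  cosα=0.5000 sinα=-0.8660 | (1,3) | tMaxX 1.2800 tMaxY 0.8083 | tΔX 2.0000 tΔY 1.1547
    t=0.8083 [y] (1,2)
    t=1.2800 [x] (2,2)
    t=1.9630 [y] (2,1) — stop
  → r_5 = 1.9630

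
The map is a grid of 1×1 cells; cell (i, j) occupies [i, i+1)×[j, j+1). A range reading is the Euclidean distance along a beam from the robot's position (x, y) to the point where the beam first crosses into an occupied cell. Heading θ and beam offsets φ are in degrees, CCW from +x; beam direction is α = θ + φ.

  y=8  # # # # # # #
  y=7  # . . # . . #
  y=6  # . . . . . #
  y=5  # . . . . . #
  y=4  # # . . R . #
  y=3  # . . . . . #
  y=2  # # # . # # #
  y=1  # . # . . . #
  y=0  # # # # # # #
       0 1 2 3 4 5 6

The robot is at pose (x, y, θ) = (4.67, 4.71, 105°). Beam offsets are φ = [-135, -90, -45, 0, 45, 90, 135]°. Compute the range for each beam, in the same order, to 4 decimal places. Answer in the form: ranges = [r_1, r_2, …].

beam 1: φ=-135°, α=330°
  dir = (cos 330°, sin 330°) = (0.8660, -0.5000); from cell (4,4)
  next x-line at t=0.3811, next y-line at t=1.4200; Δt_x=1.1547, Δt_y=2.0000
    x: enter (5,4) at t=0.3811
    y: enter (5,3) at t=1.4200
    x: enter (6,3) at t=1.5358 ← occupied
  → r_1 = 1.5358
beam 2: φ=-90°, α=15°
  dir = (cos 15°, sin 15°) = (0.9659, 0.2588); from cell (4,4)
  next x-line at t=0.3416, next y-line at t=1.1205; Δt_x=1.0353, Δt_y=3.8637
    x: enter (5,4) at t=0.3416
    y: enter (5,5) at t=1.1205
    x: enter (6,5) at t=1.3769 ← occupied
  → r_2 = 1.3769
beam 3: φ=-45°, α=60°
  dir = (cos 60°, sin 60°) = (0.5000, 0.8660); from cell (4,4)
  next x-line at t=0.6600, next y-line at t=0.3349; Δt_x=2.0000, Δt_y=1.1547
    y: enter (4,5) at t=0.3349
    x: enter (5,5) at t=0.6600
    y: enter (5,6) at t=1.4896
    y: enter (5,7) at t=2.6443
    x: enter (6,7) at t=2.6600 ← occupied
  → r_3 = 2.6600
beam 4: φ=0°, α=105°
  dir = (cos 105°, sin 105°) = (-0.2588, 0.9659); from cell (4,4)
  next x-line at t=2.5887, next y-line at t=0.3002; Δt_x=3.8637, Δt_y=1.0353
    y: enter (4,5) at t=0.3002
    y: enter (4,6) at t=1.3355
    y: enter (4,7) at t=2.3708
    x: enter (3,7) at t=2.5887 ← occupied
  → r_4 = 2.5887
beam 5: φ=45°, α=150°
  dir = (cos 150°, sin 150°) = (-0.8660, 0.5000); from cell (4,4)
  next x-line at t=0.7736, next y-line at t=0.5800; Δt_x=1.1547, Δt_y=2.0000
    y: enter (4,5) at t=0.5800
    x: enter (3,5) at t=0.7736
    x: enter (2,5) at t=1.9283
    y: enter (2,6) at t=2.5800
    x: enter (1,6) at t=3.0831
    x: enter (0,6) at t=4.2378 ← occupied
  → r_5 = 4.2378
beam 6: φ=90°, α=195°
  dir = (cos 195°, sin 195°) = (-0.9659, -0.2588); from cell (4,4)
  next x-line at t=0.6936, next y-line at t=2.7432; Δt_x=1.0353, Δt_y=3.8637
    x: enter (3,4) at t=0.6936
    x: enter (2,4) at t=1.7289
    y: enter (2,3) at t=2.7432
    x: enter (1,3) at t=2.7642
    x: enter (0,3) at t=3.7995 ← occupied
  → r_6 = 3.7995
beam 7: φ=135°, α=240°
  dir = (cos 240°, sin 240°) = (-0.5000, -0.8660); from cell (4,4)
  next x-line at t=1.3400, next y-line at t=0.8198; Δt_x=2.0000, Δt_y=1.1547
    y: enter (4,3) at t=0.8198
    x: enter (3,3) at t=1.3400
    y: enter (3,2) at t=1.9745
    y: enter (3,1) at t=3.1292
    x: enter (2,1) at t=3.3400 ← occupied
  → r_7 = 3.3400

ranges = [1.5358, 1.3769, 2.6600, 2.5887, 4.2378, 3.7995, 3.3400]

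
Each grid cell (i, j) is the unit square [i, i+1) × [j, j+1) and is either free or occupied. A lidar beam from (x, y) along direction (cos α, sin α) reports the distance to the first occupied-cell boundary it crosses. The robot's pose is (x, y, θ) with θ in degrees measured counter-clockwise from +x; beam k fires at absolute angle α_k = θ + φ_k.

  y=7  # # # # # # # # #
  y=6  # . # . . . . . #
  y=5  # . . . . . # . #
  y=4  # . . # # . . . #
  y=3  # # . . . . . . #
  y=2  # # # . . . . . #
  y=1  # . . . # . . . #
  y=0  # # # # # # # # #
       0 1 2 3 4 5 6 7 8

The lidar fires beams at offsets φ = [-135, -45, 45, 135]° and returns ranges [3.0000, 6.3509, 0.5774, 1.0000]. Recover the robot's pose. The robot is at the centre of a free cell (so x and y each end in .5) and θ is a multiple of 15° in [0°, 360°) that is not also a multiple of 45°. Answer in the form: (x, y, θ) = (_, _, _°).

(x, y, θ) = (6.5, 1.5, 195°)

The pose lattice has 34·16 = 544 candidates. Test each by forward raycasting.
  (3.5, 3.5, 165°): beam 1 = 1.0000 ≠ 3.0000 ✗
  (5.5, 3.5, 105°): beam 1 = 2.8868 ≠ 3.0000 ✗
  (6.5, 4.5, 255°): beam 1 = 0.5774 ≠ 3.0000 ✗
  (3.5, 6.5, 210°): beam 1 = 0.5176 ≠ 3.0000 ✗
  (3.5, 3.5, 75°): beam 1 = 1.7321 ≠ 3.0000 ✗
  …
  (6.5, 1.5, 195°): r_1=3.0000, r_2=6.3509, r_3=0.5774, r_4=1.0000 — all match ✓
Unique over the lattice → pose = (6.5, 1.5, 195°).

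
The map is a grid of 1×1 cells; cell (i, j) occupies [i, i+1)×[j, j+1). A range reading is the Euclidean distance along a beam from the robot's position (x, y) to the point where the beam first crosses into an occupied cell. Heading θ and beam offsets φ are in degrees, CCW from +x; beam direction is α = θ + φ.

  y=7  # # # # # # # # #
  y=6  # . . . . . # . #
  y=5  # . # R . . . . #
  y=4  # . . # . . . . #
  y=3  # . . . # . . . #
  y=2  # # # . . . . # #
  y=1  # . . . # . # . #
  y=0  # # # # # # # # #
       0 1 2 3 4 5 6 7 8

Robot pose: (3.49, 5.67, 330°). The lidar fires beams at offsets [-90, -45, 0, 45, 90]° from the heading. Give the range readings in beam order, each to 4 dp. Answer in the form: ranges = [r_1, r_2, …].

beam 1: φ=-90°, α=240°
  direction (-0.5000, -0.8660); cell (3,5); t to first gridline: x 0.9800, y 0.7736 (then +2.0000 / +1.1547)
    (3,4) via y @ 0.7736  # hit
  → r_1 = 0.7736
beam 2: φ=-45°, α=285°
  direction (0.2588, -0.9659); cell (3,5); t to first gridline: x 1.9705, y 0.6936 (then +3.8637 / +1.0353)
    (3,4) via y @ 0.6936  # hit
  → r_2 = 0.6936
beam 3: φ=0°, α=330°
  direction (0.8660, -0.5000); cell (3,5); t to first gridline: x 0.5889, y 1.3400 (then +1.1547 / +2.0000)
    (4,5) via x @ 0.5889
    (4,4) via y @ 1.3400
    (5,4) via x @ 1.7436
    (6,4) via x @ 2.8983
    (6,3) via y @ 3.3400
    (7,3) via x @ 4.0530
    (8,3) via x @ 5.2077  # hit
  → r_3 = 5.2077
beam 4: φ=45°, α=15°
  direction (0.9659, 0.2588); cell (3,5); t to first gridline: x 0.5280, y 1.2750 (then +1.0353 / +3.8637)
    (4,5) via x @ 0.5280
    (4,6) via y @ 1.2750
    (5,6) via x @ 1.5633
    (6,6) via x @ 2.5985  # hit
  → r_4 = 2.5985
beam 5: φ=90°, α=60°
  direction (0.5000, 0.8660); cell (3,5); t to first gridline: x 1.0200, y 0.3811 (then +2.0000 / +1.1547)
    (3,6) via y @ 0.3811
    (4,6) via x @ 1.0200
    (4,7) via y @ 1.5358  # hit
  → r_5 = 1.5358

ranges = [0.7736, 0.6936, 5.2077, 2.5985, 1.5358]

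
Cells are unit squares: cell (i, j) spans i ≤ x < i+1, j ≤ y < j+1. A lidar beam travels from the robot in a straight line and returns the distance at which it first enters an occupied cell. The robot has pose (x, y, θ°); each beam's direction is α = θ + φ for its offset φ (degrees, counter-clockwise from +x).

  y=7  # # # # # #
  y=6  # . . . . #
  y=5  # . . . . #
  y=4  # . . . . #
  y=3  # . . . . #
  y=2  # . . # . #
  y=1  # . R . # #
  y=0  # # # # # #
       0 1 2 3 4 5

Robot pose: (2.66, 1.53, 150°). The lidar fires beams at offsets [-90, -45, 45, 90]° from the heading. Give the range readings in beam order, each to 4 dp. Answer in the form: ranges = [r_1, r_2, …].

beam 1: φ=-90°, α=60°
  cosα=0.5000 sinα=0.8660 | (2,1) | tMaxX 0.6800 tMaxY 0.5427 | tΔX 2.0000 tΔY 1.1547
    t=0.5427 [y] (2,2)
    t=0.6800 [x] (3,2) — stop
  → r_1 = 0.6800
beam 2: φ=-45°, α=105°
  cosα=-0.2588 sinα=0.9659 | (2,1) | tMaxX 2.5500 tMaxY 0.4866 | tΔX 3.8637 tΔY 1.0353
    t=0.4866 [y] (2,2)
    t=1.5219 [y] (2,3)
    t=2.5500 [x] (1,3)
    t=2.5571 [y] (1,4)
    t=3.5924 [y] (1,5)
    t=4.6277 [y] (1,6)
    t=5.6630 [y] (1,7) — stop
  → r_2 = 5.6630
beam 3: φ=45°, α=195°
  cosα=-0.9659 sinα=-0.2588 | (2,1) | tMaxX 0.6833 tMaxY 2.0478 | tΔX 1.0353 tΔY 3.8637
    t=0.6833 [x] (1,1)
    t=1.7186 [x] (0,1) — stop
  → r_3 = 1.7186
beam 4: φ=90°, α=240°
  cosα=-0.5000 sinα=-0.8660 | (2,1) | tMaxX 1.3200 tMaxY 0.6120 | tΔX 2.0000 tΔY 1.1547
    t=0.6120 [y] (2,0) — stop
  → r_4 = 0.6120

ranges = [0.6800, 5.6630, 1.7186, 0.6120]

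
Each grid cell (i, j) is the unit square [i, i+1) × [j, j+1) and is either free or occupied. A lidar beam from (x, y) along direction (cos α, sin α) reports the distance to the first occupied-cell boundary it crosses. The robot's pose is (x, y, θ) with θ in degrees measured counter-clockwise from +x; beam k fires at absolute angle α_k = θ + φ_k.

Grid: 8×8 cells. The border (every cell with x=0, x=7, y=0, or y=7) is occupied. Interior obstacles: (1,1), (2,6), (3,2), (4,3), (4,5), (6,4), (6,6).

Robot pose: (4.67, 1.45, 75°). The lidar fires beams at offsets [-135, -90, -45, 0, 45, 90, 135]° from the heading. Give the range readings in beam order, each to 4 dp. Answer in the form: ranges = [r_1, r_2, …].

ranges = [0.5196, 1.7387, 2.6905, 5.1387, 1.3400, 3.7995, 0.9000]

beam 1: φ=-135°, α=300°
  dir = (cos 300°, sin 300°) = (0.5000, -0.8660); from cell (4,1)
  next x-line at t=0.6600, next y-line at t=0.5196; Δt_x=2.0000, Δt_y=1.1547
    y: enter (4,0) at t=0.5196 ← occupied
  → r_1 = 0.5196
beam 2: φ=-90°, α=345°
  dir = (cos 345°, sin 345°) = (0.9659, -0.2588); from cell (4,1)
  next x-line at t=0.3416, next y-line at t=1.7387; Δt_x=1.0353, Δt_y=3.8637
    x: enter (5,1) at t=0.3416
    x: enter (6,1) at t=1.3769
    y: enter (6,0) at t=1.7387 ← occupied
  → r_2 = 1.7387
beam 3: φ=-45°, α=30°
  dir = (cos 30°, sin 30°) = (0.8660, 0.5000); from cell (4,1)
  next x-line at t=0.3811, next y-line at t=1.1000; Δt_x=1.1547, Δt_y=2.0000
    x: enter (5,1) at t=0.3811
    y: enter (5,2) at t=1.1000
    x: enter (6,2) at t=1.5358
    x: enter (7,2) at t=2.6905 ← occupied
  → r_3 = 2.6905
beam 4: φ=0°, α=75°
  dir = (cos 75°, sin 75°) = (0.2588, 0.9659); from cell (4,1)
  next x-line at t=1.2750, next y-line at t=0.5694; Δt_x=3.8637, Δt_y=1.0353
    y: enter (4,2) at t=0.5694
    x: enter (5,2) at t=1.2750
    y: enter (5,3) at t=1.6047
    y: enter (5,4) at t=2.6400
    y: enter (5,5) at t=3.6752
    y: enter (5,6) at t=4.7105
    x: enter (6,6) at t=5.1387 ← occupied
  → r_4 = 5.1387
beam 5: φ=45°, α=120°
  dir = (cos 120°, sin 120°) = (-0.5000, 0.8660); from cell (4,1)
  next x-line at t=1.3400, next y-line at t=0.6351; Δt_x=2.0000, Δt_y=1.1547
    y: enter (4,2) at t=0.6351
    x: enter (3,2) at t=1.3400 ← occupied
  → r_5 = 1.3400
beam 6: φ=90°, α=165°
  dir = (cos 165°, sin 165°) = (-0.9659, 0.2588); from cell (4,1)
  next x-line at t=0.6936, next y-line at t=2.1250; Δt_x=1.0353, Δt_y=3.8637
    x: enter (3,1) at t=0.6936
    x: enter (2,1) at t=1.7289
    y: enter (2,2) at t=2.1250
    x: enter (1,2) at t=2.7642
    x: enter (0,2) at t=3.7995 ← occupied
  → r_6 = 3.7995
beam 7: φ=135°, α=210°
  dir = (cos 210°, sin 210°) = (-0.8660, -0.5000); from cell (4,1)
  next x-line at t=0.7736, next y-line at t=0.9000; Δt_x=1.1547, Δt_y=2.0000
    x: enter (3,1) at t=0.7736
    y: enter (3,0) at t=0.9000 ← occupied
  → r_7 = 0.9000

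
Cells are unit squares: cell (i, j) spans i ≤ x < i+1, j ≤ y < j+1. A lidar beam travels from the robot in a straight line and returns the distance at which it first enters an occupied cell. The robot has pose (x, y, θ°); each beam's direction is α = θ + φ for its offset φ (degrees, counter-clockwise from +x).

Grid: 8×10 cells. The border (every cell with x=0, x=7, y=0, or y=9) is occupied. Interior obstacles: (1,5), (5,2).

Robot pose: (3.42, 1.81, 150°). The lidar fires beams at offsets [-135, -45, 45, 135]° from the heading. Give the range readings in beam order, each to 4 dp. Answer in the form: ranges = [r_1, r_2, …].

ranges = [1.6357, 7.4436, 2.5054, 0.8386]

beam 1: φ=-135°, α=15°
  direction (0.9659, 0.2588); cell (3,1); t to first gridline: x 0.6005, y 0.7341 (then +1.0353 / +3.8637)
    (4,1) via x @ 0.6005
    (4,2) via y @ 0.7341
    (5,2) via x @ 1.6357  # hit
  → r_1 = 1.6357
beam 2: φ=-45°, α=105°
  direction (-0.2588, 0.9659); cell (3,1); t to first gridline: x 1.6228, y 0.1967 (then +3.8637 / +1.0353)
    (3,2) via y @ 0.1967
    (3,3) via y @ 1.2320
    (2,3) via x @ 1.6228
    (2,4) via y @ 2.2673
    (2,5) via y @ 3.3025
    (2,6) via y @ 4.3378
    (2,7) via y @ 5.3731
    (1,7) via x @ 5.4865
    (1,8) via y @ 6.4084
    (1,9) via y @ 7.4436  # hit
  → r_2 = 7.4436
beam 3: φ=45°, α=195°
  direction (-0.9659, -0.2588); cell (3,1); t to first gridline: x 0.4348, y 3.1296 (then +1.0353 / +3.8637)
    (2,1) via x @ 0.4348
    (1,1) via x @ 1.4701
    (0,1) via x @ 2.5054  # hit
  → r_3 = 2.5054
beam 4: φ=135°, α=285°
  direction (0.2588, -0.9659); cell (3,1); t to first gridline: x 2.2409, y 0.8386 (then +3.8637 / +1.0353)
    (3,0) via y @ 0.8386  # hit
  → r_4 = 0.8386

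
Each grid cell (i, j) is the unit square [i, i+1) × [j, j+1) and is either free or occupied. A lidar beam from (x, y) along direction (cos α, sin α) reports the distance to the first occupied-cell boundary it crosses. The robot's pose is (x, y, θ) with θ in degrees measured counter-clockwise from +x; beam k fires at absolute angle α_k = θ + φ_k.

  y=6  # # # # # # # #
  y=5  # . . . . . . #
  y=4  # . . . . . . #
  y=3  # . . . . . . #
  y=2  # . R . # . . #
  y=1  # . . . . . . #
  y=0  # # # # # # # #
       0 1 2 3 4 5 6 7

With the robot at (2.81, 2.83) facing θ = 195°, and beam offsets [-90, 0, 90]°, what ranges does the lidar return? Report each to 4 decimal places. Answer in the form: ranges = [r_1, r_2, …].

ranges = [3.2818, 1.8738, 1.8946]

beam 1: φ=-90°, α=105°
  d=(-0.2588,0.9659)  start (2,2)  tX=3.1296 tY=0.1760  stride 1/|dx|=3.8637 1/|dy|=1.0353
    cross y-line → (2,3), t=0.1760
    cross y-line → (2,4), t=1.2113
    cross y-line → (2,5), t=2.2465
    cross x-line → (1,5), t=3.1296
    cross y-line → (1,6), t=3.2818 (wall)
  → r_1 = 3.2818
beam 2: φ=0°, α=195°
  d=(-0.9659,-0.2588)  start (2,2)  tX=0.8386 tY=3.2069  stride 1/|dx|=1.0353 1/|dy|=3.8637
    cross x-line → (1,2), t=0.8386
    cross x-line → (0,2), t=1.8738 (wall)
  → r_2 = 1.8738
beam 3: φ=90°, α=285°
  d=(0.2588,-0.9659)  start (2,2)  tX=0.7341 tY=0.8593  stride 1/|dx|=3.8637 1/|dy|=1.0353
    cross x-line → (3,2), t=0.7341
    cross y-line → (3,1), t=0.8593
    cross y-line → (3,0), t=1.8946 (wall)
  → r_3 = 1.8946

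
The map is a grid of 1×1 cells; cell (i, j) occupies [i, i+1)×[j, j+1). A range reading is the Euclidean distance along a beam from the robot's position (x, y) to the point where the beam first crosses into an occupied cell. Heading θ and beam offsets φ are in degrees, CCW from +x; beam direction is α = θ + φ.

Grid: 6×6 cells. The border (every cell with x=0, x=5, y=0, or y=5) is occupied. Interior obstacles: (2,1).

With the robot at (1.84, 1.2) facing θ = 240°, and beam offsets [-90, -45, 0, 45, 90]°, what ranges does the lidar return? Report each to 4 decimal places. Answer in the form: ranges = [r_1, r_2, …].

ranges = [0.9699, 0.7727, 0.2309, 0.2071, 0.1848]

beam 1: φ=-90°, α=150°
  d=(-0.8660,0.5000)  start (1,1)  tX=0.9699 tY=1.6000  stride 1/|dx|=1.1547 1/|dy|=2.0000
    cross x-line → (0,1), t=0.9699 (wall)
  → r_1 = 0.9699
beam 2: φ=-45°, α=195°
  d=(-0.9659,-0.2588)  start (1,1)  tX=0.8696 tY=0.7727  stride 1/|dx|=1.0353 1/|dy|=3.8637
    cross y-line → (1,0), t=0.7727 (wall)
  → r_2 = 0.7727
beam 3: φ=0°, α=240°
  d=(-0.5000,-0.8660)  start (1,1)  tX=1.6800 tY=0.2309  stride 1/|dx|=2.0000 1/|dy|=1.1547
    cross y-line → (1,0), t=0.2309 (wall)
  → r_3 = 0.2309
beam 4: φ=45°, α=285°
  d=(0.2588,-0.9659)  start (1,1)  tX=0.6182 tY=0.2071  stride 1/|dx|=3.8637 1/|dy|=1.0353
    cross y-line → (1,0), t=0.2071 (wall)
  → r_4 = 0.2071
beam 5: φ=90°, α=330°
  d=(0.8660,-0.5000)  start (1,1)  tX=0.1848 tY=0.4000  stride 1/|dx|=1.1547 1/|dy|=2.0000
    cross x-line → (2,1), t=0.1848 (wall)
  → r_5 = 0.1848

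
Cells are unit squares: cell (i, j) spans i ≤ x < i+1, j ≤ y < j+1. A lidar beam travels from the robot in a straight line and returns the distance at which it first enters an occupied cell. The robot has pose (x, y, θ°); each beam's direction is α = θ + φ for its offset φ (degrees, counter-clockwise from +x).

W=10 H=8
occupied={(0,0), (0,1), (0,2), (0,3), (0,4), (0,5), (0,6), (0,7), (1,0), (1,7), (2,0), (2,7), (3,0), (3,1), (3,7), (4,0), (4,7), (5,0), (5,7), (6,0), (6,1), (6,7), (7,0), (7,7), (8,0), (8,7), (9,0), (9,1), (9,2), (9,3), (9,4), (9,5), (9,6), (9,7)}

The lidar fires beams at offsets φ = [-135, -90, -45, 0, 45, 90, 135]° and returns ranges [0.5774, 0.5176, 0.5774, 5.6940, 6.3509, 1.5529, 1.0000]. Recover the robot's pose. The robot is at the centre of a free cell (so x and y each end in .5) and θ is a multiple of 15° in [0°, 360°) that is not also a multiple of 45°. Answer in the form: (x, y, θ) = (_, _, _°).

Enumerate (i+0.5, j+0.5, θ) over the 46 free cells and 16 admissible headings. For each, cast all 7 beams and compare to the given ranges.
  (1.5, 3.5, 15°): beam 1 = 1.0000 ≠ 0.5774 ✗
  (4.5, 2.5, 345°): beam 1 = 1.0000 ≠ 0.5774 ✗
  (3.5, 3.5, 240°): beam 1 = 3.6235 ≠ 0.5774 ✗
  (5.5, 4.5, 150°): beam 1 = 3.6235 ≠ 0.5774 ✗
  …
  (5.5, 1.5, 75°): r_1=0.5774, r_2=0.5176, r_3=0.5774, r_4=5.6940, r_5=6.3509, r_6=1.5529, r_7=1.0000 — all match ✓
No second candidate reproduces the full scan.

(x, y, θ) = (5.5, 1.5, 75°)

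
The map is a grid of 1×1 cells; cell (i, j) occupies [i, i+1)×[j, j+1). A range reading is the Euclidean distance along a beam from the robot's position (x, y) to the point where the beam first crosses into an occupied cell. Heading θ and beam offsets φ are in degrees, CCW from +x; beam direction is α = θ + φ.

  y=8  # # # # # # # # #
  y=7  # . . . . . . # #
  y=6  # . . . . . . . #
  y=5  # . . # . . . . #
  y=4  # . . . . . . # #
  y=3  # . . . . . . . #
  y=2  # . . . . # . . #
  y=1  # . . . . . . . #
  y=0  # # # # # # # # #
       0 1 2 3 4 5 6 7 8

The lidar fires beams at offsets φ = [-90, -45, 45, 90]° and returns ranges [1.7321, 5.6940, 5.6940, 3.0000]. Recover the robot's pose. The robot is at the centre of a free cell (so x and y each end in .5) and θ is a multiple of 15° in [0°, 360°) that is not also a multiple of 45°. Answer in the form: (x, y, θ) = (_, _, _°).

(x, y, θ) = (2.5, 6.5, 300°)

Enumerate (i+0.5, j+0.5, θ) over the 45 free cells and 16 admissible headings. For each, cast all 4 beams and compare to the given ranges.
  (1.5, 6.5, 330°): beam 1 = 1.0000 ≠ 1.7321 ✗
  (3.5, 3.5, 165°): beam 1 = 1.5529 ≠ 1.7321 ✗
  (6.5, 3.5, 60°): beam 2 = 1.5529 ≠ 5.6940 ✗
  (7.5, 3.5, 285°): beam 1 = 1.9319 ≠ 1.7321 ✗
  …
  (2.5, 6.5, 300°): r_1=1.7321, r_2=5.6940, r_3=5.6940, r_4=3.0000 — all match ✓
No second candidate reproduces the full scan.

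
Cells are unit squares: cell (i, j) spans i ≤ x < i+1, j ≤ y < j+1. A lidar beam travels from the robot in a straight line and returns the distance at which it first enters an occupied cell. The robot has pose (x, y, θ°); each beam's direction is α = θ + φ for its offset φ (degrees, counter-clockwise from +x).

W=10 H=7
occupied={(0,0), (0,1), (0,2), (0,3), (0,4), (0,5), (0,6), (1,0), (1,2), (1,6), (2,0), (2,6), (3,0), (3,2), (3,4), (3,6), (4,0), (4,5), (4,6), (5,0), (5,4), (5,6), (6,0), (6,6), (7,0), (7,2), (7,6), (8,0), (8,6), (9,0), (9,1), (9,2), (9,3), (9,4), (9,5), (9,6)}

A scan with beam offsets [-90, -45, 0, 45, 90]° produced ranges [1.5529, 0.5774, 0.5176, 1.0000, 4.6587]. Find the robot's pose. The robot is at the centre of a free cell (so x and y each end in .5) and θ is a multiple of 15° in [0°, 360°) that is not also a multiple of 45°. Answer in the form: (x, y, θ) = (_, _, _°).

The pose lattice has 34·16 = 544 candidates. Test each by forward raycasting.
  (2.5, 3.5, 15°): beam 1 = 2.5882 ≠ 1.5529 ✗
  (5.5, 5.5, 345°): beam 1 = 0.5176 ≠ 1.5529 ✗
  (1.5, 3.5, 345°): beam 1 = 0.5176 ≠ 1.5529 ✗
  …
  (2.5, 1.5, 285°): r_1=1.5529, r_2=0.5774, r_3=0.5176, r_4=1.0000, r_5=4.6587 — all match ✓
Only this pose fits every beam.

(x, y, θ) = (2.5, 1.5, 285°)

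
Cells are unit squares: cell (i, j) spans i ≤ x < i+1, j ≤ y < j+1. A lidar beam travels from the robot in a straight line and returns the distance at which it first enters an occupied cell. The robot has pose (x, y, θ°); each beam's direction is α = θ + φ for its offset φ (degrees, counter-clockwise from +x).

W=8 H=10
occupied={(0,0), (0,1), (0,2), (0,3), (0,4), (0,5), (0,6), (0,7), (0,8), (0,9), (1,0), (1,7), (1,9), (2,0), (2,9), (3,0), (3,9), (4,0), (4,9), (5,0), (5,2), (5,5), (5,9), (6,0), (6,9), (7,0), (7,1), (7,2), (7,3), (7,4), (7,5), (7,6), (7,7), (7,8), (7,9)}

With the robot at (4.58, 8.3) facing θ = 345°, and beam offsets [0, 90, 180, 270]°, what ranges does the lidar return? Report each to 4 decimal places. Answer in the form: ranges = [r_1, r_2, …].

beam 1: φ=0°, α=345°
  cosα=0.9659 sinα=-0.2588 | (4,8) | tMaxX 0.4348 tMaxY 1.1591 | tΔX 1.0353 tΔY 3.8637
    t=0.4348 [x] (5,8)
    t=1.1591 [y] (5,7)
    t=1.4701 [x] (6,7)
    t=2.5054 [x] (7,7) — stop
  → r_1 = 2.5054
beam 2: φ=90°, α=75°
  cosα=0.2588 sinα=0.9659 | (4,8) | tMaxX 1.6228 tMaxY 0.7247 | tΔX 3.8637 tΔY 1.0353
    t=0.7247 [y] (4,9) — stop
  → r_2 = 0.7247
beam 3: φ=180°, α=165°
  cosα=-0.9659 sinα=0.2588 | (4,8) | tMaxX 0.6005 tMaxY 2.7046 | tΔX 1.0353 tΔY 3.8637
    t=0.6005 [x] (3,8)
    t=1.6357 [x] (2,8)
    t=2.6710 [x] (1,8)
    t=2.7046 [y] (1,9) — stop
  → r_3 = 2.7046
beam 4: φ=270°, α=255°
  cosα=-0.2588 sinα=-0.9659 | (4,8) | tMaxX 2.2409 tMaxY 0.3106 | tΔX 3.8637 tΔY 1.0353
    t=0.3106 [y] (4,7)
    t=1.3459 [y] (4,6)
    t=2.2409 [x] (3,6)
    t=2.3811 [y] (3,5)
    t=3.4164 [y] (3,4)
    t=4.4517 [y] (3,3)
    t=5.4870 [y] (3,2)
    t=6.1047 [x] (2,2)
    t=6.5222 [y] (2,1)
    t=7.5575 [y] (2,0) — stop
  → r_4 = 7.5575

ranges = [2.5054, 0.7247, 2.7046, 7.5575]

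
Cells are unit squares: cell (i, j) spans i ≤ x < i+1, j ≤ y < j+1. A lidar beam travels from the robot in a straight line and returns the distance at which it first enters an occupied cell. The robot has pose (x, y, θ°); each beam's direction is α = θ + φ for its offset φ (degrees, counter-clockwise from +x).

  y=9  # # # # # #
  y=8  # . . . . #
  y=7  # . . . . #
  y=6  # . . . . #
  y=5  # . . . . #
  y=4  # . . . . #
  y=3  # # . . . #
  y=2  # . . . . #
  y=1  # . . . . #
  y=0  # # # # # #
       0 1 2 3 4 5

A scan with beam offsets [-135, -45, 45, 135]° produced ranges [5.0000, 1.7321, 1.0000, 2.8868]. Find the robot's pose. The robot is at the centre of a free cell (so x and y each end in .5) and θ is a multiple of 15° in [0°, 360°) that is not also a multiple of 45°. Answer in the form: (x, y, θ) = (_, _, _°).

(x, y, θ) = (2.5, 4.5, 195°)

Candidates: 31 free-cell centres × 16 headings = 496 poses. Raycast each; keep the one whose scan matches to 4 dp.
  (2.5, 6.5, 285°): beam 1 = 1.7321 ≠ 5.0000 ✗
  (2.5, 8.5, 345°): beam 1 = 1.7321 ≠ 5.0000 ✗
  (3.5, 7.5, 255°): beam 1 = 1.7321 ≠ 5.0000 ✗
  …
  (2.5, 4.5, 195°): r_1=5.0000, r_2=1.7321, r_3=1.0000, r_4=2.8868 — all match ✓
Unique over the lattice → pose = (2.5, 4.5, 195°).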